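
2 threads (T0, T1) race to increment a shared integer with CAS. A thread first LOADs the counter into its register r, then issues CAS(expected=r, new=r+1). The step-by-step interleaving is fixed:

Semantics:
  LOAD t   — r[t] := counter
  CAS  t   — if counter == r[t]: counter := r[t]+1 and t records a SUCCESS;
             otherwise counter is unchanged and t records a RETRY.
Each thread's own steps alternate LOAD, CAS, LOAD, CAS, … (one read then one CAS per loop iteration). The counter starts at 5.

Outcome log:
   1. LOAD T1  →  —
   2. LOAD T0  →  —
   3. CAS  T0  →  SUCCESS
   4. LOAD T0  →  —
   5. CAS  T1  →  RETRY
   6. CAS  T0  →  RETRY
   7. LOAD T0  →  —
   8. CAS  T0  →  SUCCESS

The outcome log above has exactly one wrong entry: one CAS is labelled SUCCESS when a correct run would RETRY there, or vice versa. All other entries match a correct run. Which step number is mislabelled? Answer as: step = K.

step = 6

Reference trace:
1. LOAD T1 → mem=5 r[T1]=5 [LOAD]
2. LOAD T0 → mem=5 r[T0]=5 [LOAD]
3. CAS T0 → mem=6 r[T0]=5 [OK]
4. LOAD T0 → mem=6 r[T0]=6 [LOAD]
5. CAS T1 → mem=6 r[T1]=5 [RETRY]
6. CAS T0 → mem=7 r[T0]=6 [OK]
7. LOAD T0 → mem=7 r[T0]=7 [LOAD]
8. CAS T0 → mem=8 r[T0]=7 [OK]
Mismatch at 6.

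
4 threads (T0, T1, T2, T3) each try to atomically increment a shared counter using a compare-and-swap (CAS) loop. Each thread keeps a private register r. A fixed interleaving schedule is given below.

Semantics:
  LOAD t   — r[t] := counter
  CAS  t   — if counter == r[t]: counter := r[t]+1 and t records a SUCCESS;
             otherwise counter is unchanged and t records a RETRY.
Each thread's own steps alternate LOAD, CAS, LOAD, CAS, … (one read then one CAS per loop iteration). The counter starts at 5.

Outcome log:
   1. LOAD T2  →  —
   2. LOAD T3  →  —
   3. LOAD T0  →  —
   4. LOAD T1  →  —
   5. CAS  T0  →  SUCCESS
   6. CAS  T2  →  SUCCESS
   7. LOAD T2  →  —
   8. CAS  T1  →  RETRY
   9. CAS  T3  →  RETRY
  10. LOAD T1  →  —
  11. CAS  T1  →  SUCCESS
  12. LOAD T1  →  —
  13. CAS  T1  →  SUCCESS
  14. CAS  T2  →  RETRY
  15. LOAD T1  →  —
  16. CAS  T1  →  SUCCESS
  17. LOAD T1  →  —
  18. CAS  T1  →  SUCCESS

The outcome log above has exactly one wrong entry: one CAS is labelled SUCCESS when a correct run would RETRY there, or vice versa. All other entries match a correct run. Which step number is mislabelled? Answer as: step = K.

step = 6

Correct run:
   1) LOAD T2:  M=5  r_T2=5
   2) LOAD T3:  M=5  r_T3=5
   3) LOAD T0:  M=5  r_T0=5
   4) LOAD T1:  M=5  r_T1=5
   5) CAS  T0:  M=6  r_T0=5 ✓
   6) CAS  T2:  M=6  r_T2=5 ✗
   7) LOAD T2:  M=6  r_T2=6
   8) CAS  T1:  M=6  r_T1=5 ✗
   9) CAS  T3:  M=6  r_T3=5 ✗
  10) LOAD T1:  M=6  r_T1=6
  11) CAS  T1:  M=7  r_T1=6 ✓
  12) LOAD T1:  M=7  r_T1=7
  13) CAS  T1:  M=8  r_T1=7 ✓
  14) CAS  T2:  M=8  r_T2=6 ✗
  15) LOAD T1:  M=8  r_T1=8
  16) CAS  T1:  M=9  r_T1=8 ✓
  17) LOAD T1:  M=9  r_T1=9
  18) CAS  T1:  M=10  r_T1=9 ✓
Mismatch at 6.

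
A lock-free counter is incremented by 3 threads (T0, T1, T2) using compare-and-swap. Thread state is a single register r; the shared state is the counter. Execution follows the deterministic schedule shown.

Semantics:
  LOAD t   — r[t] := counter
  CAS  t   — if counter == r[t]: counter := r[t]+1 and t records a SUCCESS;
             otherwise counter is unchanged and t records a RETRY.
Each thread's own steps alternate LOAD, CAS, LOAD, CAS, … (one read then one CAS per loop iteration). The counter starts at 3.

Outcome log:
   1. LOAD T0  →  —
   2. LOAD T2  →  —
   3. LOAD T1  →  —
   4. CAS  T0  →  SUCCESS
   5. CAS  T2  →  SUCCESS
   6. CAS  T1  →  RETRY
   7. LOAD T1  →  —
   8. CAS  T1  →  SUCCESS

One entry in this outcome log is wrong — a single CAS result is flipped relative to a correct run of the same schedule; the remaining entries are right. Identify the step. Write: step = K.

step = 5

Reference trace:
#1 T0 reads 3
#2 T2 reads 3
#3 T1 reads 3
#4 T0 CAS(3→4) writes; counter now 4
#5 T2 CAS(3→4) fails; counter now 4
#6 T1 CAS(3→4) fails; counter now 4
#7 T1 reads 4
#8 T1 CAS(4→5) writes; counter now 5
Log disagrees first at step 5.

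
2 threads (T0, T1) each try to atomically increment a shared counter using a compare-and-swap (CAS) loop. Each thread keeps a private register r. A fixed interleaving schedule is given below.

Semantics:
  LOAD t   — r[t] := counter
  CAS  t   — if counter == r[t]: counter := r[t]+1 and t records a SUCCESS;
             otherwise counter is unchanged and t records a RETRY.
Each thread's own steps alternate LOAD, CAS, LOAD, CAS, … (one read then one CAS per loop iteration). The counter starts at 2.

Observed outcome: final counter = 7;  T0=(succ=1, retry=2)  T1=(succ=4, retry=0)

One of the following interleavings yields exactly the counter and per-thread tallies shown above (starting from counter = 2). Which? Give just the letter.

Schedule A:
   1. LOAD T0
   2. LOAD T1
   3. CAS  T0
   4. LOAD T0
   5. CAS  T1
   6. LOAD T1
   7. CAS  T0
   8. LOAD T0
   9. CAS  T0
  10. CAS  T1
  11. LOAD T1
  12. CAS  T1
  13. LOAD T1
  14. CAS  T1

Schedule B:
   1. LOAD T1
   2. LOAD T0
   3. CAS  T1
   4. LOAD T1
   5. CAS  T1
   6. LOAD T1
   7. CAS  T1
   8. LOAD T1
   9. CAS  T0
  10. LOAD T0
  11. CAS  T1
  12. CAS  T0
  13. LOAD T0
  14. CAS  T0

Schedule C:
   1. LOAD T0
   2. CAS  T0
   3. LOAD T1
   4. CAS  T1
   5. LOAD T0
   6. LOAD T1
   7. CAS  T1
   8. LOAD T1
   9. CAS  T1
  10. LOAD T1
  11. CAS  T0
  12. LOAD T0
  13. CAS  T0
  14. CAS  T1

B

Simulating candidate B:
#1 T1 reads 2
#2 T0 reads 2
#3 T1 CAS(2→3) writes; counter now 3
#4 T1 reads 3
#5 T1 CAS(3→4) writes; counter now 4
#6 T1 reads 4
#7 T1 CAS(4→5) writes; counter now 5
#8 T1 reads 5
#9 T0 CAS(2→3) fails; counter now 5
#10 T0 reads 5
#11 T1 CAS(5→6) writes; counter now 6
#12 T0 CAS(5→6) fails; counter now 6
#13 T0 reads 6
#14 T0 CAS(6→7) writes; counter now 7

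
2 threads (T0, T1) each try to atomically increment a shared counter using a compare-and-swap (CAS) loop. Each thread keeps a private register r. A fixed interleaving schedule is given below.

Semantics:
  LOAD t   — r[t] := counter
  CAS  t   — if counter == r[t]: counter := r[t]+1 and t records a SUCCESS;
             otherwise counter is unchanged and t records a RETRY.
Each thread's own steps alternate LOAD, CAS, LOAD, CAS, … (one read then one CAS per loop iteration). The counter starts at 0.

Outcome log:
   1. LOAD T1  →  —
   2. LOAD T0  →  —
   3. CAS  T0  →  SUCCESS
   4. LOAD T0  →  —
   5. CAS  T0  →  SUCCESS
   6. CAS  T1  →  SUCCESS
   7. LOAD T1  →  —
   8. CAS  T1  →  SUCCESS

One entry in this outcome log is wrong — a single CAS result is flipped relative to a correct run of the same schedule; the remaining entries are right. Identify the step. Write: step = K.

step = 6

Reference trace:
T1 LOAD — after: cnt=0, r=0 — load
T0 LOAD — after: cnt=0, r=0 — load
T0 CAS — after: cnt=1, r=0 — ok
T0 LOAD — after: cnt=1, r=1 — load
T0 CAS — after: cnt=2, r=1 — ok
T1 CAS — after: cnt=2, r=0 — retry
T1 LOAD — after: cnt=2, r=2 — load
T1 CAS — after: cnt=3, r=2 — ok
Flip is step 6.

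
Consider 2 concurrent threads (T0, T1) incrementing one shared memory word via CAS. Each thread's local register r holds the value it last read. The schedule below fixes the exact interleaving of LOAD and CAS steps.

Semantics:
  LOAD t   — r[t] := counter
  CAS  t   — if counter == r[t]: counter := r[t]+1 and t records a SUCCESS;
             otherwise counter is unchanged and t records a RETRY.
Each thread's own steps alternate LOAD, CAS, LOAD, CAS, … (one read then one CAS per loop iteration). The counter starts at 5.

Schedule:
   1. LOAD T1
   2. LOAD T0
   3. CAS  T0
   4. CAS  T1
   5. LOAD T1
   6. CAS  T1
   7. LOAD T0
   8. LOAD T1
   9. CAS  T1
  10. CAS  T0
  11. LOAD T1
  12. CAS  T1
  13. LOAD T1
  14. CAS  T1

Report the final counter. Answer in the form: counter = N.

#1 T1 reads 5
#2 T0 reads 5
#3 T0 CAS(5→6) writes; counter now 6
#4 T1 CAS(5→6) fails; counter now 6
#5 T1 reads 6
#6 T1 CAS(6→7) writes; counter now 7
#7 T0 reads 7
#8 T1 reads 7
#9 T1 CAS(7→8) writes; counter now 8
#10 T0 CAS(7→8) fails; counter now 8
#11 T1 reads 8
#12 T1 CAS(8→9) writes; counter now 9
#13 T1 reads 9
#14 T1 CAS(9→10) writes; counter now 10

counter = 10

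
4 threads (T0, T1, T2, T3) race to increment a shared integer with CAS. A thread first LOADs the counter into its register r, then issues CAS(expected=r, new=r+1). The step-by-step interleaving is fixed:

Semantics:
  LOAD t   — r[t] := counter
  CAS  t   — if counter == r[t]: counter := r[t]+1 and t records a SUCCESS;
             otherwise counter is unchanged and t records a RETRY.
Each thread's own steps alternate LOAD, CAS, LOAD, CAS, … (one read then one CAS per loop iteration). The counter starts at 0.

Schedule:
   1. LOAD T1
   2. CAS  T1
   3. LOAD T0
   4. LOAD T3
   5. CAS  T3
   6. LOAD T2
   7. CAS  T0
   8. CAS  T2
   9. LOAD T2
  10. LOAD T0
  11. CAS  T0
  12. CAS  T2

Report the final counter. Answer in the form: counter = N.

   1) LOAD T1:  M=0  r_T1=0
   2) CAS  T1:  M=1  r_T1=0 ✓
   3) LOAD T0:  M=1  r_T0=1
   4) LOAD T3:  M=1  r_T3=1
   5) CAS  T3:  M=2  r_T3=1 ✓
   6) LOAD T2:  M=2  r_T2=2
   7) CAS  T0:  M=2  r_T0=1 ✗
   8) CAS  T2:  M=3  r_T2=2 ✓
   9) LOAD T2:  M=3  r_T2=3
  10) LOAD T0:  M=3  r_T0=3
  11) CAS  T0:  M=4  r_T0=3 ✓
  12) CAS  T2:  M=4  r_T2=3 ✗

counter = 4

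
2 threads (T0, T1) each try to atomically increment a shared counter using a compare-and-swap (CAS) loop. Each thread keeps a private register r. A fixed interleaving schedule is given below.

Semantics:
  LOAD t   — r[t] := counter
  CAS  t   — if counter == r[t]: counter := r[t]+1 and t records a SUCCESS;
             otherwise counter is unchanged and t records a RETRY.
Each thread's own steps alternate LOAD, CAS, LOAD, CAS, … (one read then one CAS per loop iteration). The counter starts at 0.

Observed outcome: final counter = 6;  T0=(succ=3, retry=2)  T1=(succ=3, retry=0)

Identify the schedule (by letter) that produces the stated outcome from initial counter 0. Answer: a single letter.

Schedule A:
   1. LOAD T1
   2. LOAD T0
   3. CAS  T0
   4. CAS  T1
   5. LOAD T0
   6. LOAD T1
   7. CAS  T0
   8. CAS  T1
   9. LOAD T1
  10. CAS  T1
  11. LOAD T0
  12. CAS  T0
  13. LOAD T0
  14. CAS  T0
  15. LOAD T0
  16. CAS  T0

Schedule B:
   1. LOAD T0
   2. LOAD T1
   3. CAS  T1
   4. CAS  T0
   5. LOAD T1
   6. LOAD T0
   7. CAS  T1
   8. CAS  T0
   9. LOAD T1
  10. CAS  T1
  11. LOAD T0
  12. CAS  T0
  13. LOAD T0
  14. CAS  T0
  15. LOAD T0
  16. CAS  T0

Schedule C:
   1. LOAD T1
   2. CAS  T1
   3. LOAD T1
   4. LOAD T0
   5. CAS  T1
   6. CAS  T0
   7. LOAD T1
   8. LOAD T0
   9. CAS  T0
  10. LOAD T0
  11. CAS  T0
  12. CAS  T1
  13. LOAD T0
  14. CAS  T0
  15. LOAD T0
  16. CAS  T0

Simulating candidate B:
T0 LOAD — after: cnt=0, r=0 — load
T1 LOAD — after: cnt=0, r=0 — load
T1 CAS — after: cnt=1, r=0 — ok
T0 CAS — after: cnt=1, r=0 — retry
T1 LOAD — after: cnt=1, r=1 — load
T0 LOAD — after: cnt=1, r=1 — load
T1 CAS — after: cnt=2, r=1 — ok
T0 CAS — after: cnt=2, r=1 — retry
T1 LOAD — after: cnt=2, r=2 — load
T1 CAS — after: cnt=3, r=2 — ok
T0 LOAD — after: cnt=3, r=3 — load
T0 CAS — after: cnt=4, r=3 — ok
T0 LOAD — after: cnt=4, r=4 — load
T0 CAS — after: cnt=5, r=4 — ok
T0 LOAD — after: cnt=5, r=5 — load
T0 CAS — after: cnt=6, r=5 — ok

B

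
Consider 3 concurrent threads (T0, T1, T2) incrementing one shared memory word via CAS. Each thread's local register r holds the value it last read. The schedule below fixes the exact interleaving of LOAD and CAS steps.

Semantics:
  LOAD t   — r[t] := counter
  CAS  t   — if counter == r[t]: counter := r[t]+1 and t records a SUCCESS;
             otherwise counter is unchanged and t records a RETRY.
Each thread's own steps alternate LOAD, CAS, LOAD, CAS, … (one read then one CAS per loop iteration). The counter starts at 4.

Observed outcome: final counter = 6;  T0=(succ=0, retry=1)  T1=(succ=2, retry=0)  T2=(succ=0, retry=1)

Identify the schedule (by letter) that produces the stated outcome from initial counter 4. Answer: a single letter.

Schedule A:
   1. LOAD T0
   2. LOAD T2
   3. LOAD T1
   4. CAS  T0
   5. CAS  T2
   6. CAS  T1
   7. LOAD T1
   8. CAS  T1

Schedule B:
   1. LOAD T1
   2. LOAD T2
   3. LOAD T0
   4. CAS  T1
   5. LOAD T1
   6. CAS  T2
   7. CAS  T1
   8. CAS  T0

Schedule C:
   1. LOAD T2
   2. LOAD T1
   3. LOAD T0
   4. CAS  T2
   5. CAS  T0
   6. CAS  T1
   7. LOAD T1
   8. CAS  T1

B

Tracing schedule B:
#1 T1 reads 4
#2 T2 reads 4
#3 T0 reads 4
#4 T1 CAS(4→5) writes; counter now 5
#5 T1 reads 5
#6 T2 CAS(4→5) fails; counter now 5
#7 T1 CAS(5→6) writes; counter now 6
#8 T0 CAS(4→5) fails; counter now 6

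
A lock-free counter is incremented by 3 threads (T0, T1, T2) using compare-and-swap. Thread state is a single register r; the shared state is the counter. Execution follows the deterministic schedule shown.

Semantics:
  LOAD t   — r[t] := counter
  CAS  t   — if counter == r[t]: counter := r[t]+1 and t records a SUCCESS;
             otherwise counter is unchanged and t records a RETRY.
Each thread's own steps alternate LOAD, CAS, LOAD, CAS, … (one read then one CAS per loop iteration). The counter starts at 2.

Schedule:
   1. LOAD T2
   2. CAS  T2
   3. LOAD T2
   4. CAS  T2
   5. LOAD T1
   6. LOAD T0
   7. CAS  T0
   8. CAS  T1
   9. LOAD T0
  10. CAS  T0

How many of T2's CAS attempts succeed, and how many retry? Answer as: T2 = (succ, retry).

T2 = (2, 0)

   1) LOAD T2:  M=2  r_T2=2
   2) CAS  T2:  M=3  r_T2=2 ✓
   3) LOAD T2:  M=3  r_T2=3
   4) CAS  T2:  M=4  r_T2=3 ✓
   5) LOAD T1:  M=4  r_T1=4
   6) LOAD T0:  M=4  r_T0=4
   7) CAS  T0:  M=5  r_T0=4 ✓
   8) CAS  T1:  M=5  r_T1=4 ✗
   9) LOAD T0:  M=5  r_T0=5
  10) CAS  T0:  M=6  r_T0=5 ✓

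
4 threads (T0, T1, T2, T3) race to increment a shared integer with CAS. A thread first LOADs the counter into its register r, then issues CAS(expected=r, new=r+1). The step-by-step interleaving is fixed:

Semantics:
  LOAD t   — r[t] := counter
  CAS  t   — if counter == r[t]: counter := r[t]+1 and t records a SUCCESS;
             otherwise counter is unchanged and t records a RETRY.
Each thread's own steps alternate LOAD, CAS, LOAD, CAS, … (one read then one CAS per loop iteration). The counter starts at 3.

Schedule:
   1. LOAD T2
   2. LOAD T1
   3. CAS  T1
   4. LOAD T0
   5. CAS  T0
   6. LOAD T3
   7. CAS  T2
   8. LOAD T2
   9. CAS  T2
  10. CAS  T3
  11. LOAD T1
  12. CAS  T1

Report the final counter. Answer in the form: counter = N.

   1) LOAD T2:  M=3  r_T2=3
   2) LOAD T1:  M=3  r_T1=3
   3) CAS  T1:  M=4  r_T1=3 ✓
   4) LOAD T0:  M=4  r_T0=4
   5) CAS  T0:  M=5  r_T0=4 ✓
   6) LOAD T3:  M=5  r_T3=5
   7) CAS  T2:  M=5  r_T2=3 ✗
   8) LOAD T2:  M=5  r_T2=5
   9) CAS  T2:  M=6  r_T2=5 ✓
  10) CAS  T3:  M=6  r_T3=5 ✗
  11) LOAD T1:  M=6  r_T1=6
  12) CAS  T1:  M=7  r_T1=6 ✓

counter = 7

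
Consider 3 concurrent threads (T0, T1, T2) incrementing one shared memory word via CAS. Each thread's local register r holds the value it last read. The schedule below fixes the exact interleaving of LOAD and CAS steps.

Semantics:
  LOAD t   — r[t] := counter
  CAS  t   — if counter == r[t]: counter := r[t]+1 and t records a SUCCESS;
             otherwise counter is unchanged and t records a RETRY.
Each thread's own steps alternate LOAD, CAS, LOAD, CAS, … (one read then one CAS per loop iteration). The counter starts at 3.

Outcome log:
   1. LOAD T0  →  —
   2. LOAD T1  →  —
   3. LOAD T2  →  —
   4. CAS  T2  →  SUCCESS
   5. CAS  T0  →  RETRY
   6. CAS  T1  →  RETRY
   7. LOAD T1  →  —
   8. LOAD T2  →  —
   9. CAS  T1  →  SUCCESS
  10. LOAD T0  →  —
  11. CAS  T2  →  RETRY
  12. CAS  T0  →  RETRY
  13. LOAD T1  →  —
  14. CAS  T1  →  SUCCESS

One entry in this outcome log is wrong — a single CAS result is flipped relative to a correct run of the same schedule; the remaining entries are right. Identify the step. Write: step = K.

Reference trace:
1. LOAD T0 → mem=3 r[T0]=3 [LOAD]
2. LOAD T1 → mem=3 r[T1]=3 [LOAD]
3. LOAD T2 → mem=3 r[T2]=3 [LOAD]
4. CAS T2 → mem=4 r[T2]=3 [OK]
5. CAS T0 → mem=4 r[T0]=3 [RETRY]
6. CAS T1 → mem=4 r[T1]=3 [RETRY]
7. LOAD T1 → mem=4 r[T1]=4 [LOAD]
8. LOAD T2 → mem=4 r[T2]=4 [LOAD]
9. CAS T1 → mem=5 r[T1]=4 [OK]
10. LOAD T0 → mem=5 r[T0]=5 [LOAD]
11. CAS T2 → mem=5 r[T2]=4 [RETRY]
12. CAS T0 → mem=6 r[T0]=5 [OK]
13. LOAD T1 → mem=6 r[T1]=6 [LOAD]
14. CAS T1 → mem=7 r[T1]=6 [OK]
Mismatch at 12.

step = 12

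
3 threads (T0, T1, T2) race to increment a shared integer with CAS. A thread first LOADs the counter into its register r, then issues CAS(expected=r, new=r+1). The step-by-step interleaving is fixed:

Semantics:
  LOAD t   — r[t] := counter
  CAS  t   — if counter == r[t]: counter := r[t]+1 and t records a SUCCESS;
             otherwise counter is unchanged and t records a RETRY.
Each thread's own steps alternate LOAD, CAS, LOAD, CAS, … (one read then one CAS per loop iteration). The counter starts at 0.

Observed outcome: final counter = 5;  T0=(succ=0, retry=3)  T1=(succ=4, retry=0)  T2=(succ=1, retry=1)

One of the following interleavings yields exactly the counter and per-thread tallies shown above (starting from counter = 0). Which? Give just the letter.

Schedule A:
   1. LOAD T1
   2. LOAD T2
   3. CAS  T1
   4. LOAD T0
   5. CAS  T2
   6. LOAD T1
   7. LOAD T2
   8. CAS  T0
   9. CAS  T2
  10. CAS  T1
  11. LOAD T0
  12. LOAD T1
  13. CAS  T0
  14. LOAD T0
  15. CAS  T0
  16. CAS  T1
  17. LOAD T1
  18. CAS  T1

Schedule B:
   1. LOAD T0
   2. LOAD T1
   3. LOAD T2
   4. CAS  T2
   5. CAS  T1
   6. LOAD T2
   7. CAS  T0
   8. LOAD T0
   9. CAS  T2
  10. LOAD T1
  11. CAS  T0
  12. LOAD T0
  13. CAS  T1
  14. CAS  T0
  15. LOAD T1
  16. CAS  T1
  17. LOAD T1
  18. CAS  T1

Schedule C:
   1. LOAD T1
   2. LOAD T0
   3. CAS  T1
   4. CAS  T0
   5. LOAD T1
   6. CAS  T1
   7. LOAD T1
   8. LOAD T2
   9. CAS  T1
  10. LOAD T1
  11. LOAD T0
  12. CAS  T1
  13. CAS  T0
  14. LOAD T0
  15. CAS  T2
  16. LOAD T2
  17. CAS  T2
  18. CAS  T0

Tracing schedule C:
step 1: T1 LOAD ⇒ load; ctr=0 reg=0
step 2: T0 LOAD ⇒ load; ctr=0 reg=0
step 3: T1 CAS ⇒ ok; ctr=1 reg=0
step 4: T0 CAS ⇒ retry; ctr=1 reg=0
step 5: T1 LOAD ⇒ load; ctr=1 reg=1
step 6: T1 CAS ⇒ ok; ctr=2 reg=1
step 7: T1 LOAD ⇒ load; ctr=2 reg=2
step 8: T2 LOAD ⇒ load; ctr=2 reg=2
step 9: T1 CAS ⇒ ok; ctr=3 reg=2
step 10: T1 LOAD ⇒ load; ctr=3 reg=3
step 11: T0 LOAD ⇒ load; ctr=3 reg=3
step 12: T1 CAS ⇒ ok; ctr=4 reg=3
step 13: T0 CAS ⇒ retry; ctr=4 reg=3
step 14: T0 LOAD ⇒ load; ctr=4 reg=4
step 15: T2 CAS ⇒ retry; ctr=4 reg=2
step 16: T2 LOAD ⇒ load; ctr=4 reg=4
step 17: T2 CAS ⇒ ok; ctr=5 reg=4
step 18: T0 CAS ⇒ retry; ctr=5 reg=4

C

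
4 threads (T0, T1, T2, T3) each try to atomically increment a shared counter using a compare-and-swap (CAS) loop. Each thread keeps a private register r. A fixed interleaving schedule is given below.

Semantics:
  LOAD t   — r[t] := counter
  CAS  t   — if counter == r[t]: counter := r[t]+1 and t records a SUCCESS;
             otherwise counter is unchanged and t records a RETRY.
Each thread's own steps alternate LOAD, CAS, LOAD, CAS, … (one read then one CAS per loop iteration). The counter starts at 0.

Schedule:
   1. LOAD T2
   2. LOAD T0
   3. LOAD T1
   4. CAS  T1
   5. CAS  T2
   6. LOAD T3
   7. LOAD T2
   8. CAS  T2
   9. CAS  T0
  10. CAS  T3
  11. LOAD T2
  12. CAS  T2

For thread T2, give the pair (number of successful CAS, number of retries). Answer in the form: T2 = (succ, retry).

1. LOAD T2 → mem=0 r[T2]=0 [LOAD]
2. LOAD T0 → mem=0 r[T0]=0 [LOAD]
3. LOAD T1 → mem=0 r[T1]=0 [LOAD]
4. CAS T1 → mem=1 r[T1]=0 [OK]
5. CAS T2 → mem=1 r[T2]=0 [RETRY]
6. LOAD T3 → mem=1 r[T3]=1 [LOAD]
7. LOAD T2 → mem=1 r[T2]=1 [LOAD]
8. CAS T2 → mem=2 r[T2]=1 [OK]
9. CAS T0 → mem=2 r[T0]=0 [RETRY]
10. CAS T3 → mem=2 r[T3]=1 [RETRY]
11. LOAD T2 → mem=2 r[T2]=2 [LOAD]
12. CAS T2 → mem=3 r[T2]=2 [OK]

T2 = (2, 1)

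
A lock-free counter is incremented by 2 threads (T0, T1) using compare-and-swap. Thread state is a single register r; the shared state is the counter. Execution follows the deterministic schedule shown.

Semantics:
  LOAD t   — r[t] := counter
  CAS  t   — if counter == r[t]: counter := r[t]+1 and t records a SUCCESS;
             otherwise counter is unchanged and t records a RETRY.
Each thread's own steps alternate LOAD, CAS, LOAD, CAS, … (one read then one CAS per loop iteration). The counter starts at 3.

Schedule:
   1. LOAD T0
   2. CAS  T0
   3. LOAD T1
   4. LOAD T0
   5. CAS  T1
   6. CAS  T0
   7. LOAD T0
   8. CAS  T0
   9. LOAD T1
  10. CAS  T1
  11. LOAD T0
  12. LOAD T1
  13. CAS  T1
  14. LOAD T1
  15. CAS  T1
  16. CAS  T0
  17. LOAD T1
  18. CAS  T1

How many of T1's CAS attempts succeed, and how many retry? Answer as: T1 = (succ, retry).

T1 = (5, 0)

T0 LOAD — after: cnt=3, r=3 — load
T0 CAS — after: cnt=4, r=3 — ok
T1 LOAD — after: cnt=4, r=4 — load
T0 LOAD — after: cnt=4, r=4 — load
T1 CAS — after: cnt=5, r=4 — ok
T0 CAS — after: cnt=5, r=4 — retry
T0 LOAD — after: cnt=5, r=5 — load
T0 CAS — after: cnt=6, r=5 — ok
T1 LOAD — after: cnt=6, r=6 — load
T1 CAS — after: cnt=7, r=6 — ok
T0 LOAD — after: cnt=7, r=7 — load
T1 LOAD — after: cnt=7, r=7 — load
T1 CAS — after: cnt=8, r=7 — ok
T1 LOAD — after: cnt=8, r=8 — load
T1 CAS — after: cnt=9, r=8 — ok
T0 CAS — after: cnt=9, r=7 — retry
T1 LOAD — after: cnt=9, r=9 — load
T1 CAS — after: cnt=10, r=9 — ok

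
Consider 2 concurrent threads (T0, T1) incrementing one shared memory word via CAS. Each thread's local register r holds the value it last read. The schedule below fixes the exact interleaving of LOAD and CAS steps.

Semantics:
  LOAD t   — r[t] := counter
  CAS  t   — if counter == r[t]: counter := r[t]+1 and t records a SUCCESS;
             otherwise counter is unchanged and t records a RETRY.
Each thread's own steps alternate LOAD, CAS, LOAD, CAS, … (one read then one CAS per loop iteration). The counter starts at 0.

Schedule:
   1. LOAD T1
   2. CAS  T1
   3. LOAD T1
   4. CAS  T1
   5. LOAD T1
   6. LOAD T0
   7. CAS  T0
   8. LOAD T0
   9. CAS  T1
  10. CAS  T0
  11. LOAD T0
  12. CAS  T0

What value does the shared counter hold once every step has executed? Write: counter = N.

[1] T1.load  rd  (counter 0, T1.r 0)
[2] T1.cas  hit  (counter 1, T1.r 0)
[3] T1.load  rd  (counter 1, T1.r 1)
[4] T1.cas  hit  (counter 2, T1.r 1)
[5] T1.load  rd  (counter 2, T1.r 2)
[6] T0.load  rd  (counter 2, T0.r 2)
[7] T0.cas  hit  (counter 3, T0.r 2)
[8] T0.load  rd  (counter 3, T0.r 3)
[9] T1.cas  miss  (counter 3, T1.r 2)
[10] T0.cas  hit  (counter 4, T0.r 3)
[11] T0.load  rd  (counter 4, T0.r 4)
[12] T0.cas  hit  (counter 5, T0.r 4)

counter = 5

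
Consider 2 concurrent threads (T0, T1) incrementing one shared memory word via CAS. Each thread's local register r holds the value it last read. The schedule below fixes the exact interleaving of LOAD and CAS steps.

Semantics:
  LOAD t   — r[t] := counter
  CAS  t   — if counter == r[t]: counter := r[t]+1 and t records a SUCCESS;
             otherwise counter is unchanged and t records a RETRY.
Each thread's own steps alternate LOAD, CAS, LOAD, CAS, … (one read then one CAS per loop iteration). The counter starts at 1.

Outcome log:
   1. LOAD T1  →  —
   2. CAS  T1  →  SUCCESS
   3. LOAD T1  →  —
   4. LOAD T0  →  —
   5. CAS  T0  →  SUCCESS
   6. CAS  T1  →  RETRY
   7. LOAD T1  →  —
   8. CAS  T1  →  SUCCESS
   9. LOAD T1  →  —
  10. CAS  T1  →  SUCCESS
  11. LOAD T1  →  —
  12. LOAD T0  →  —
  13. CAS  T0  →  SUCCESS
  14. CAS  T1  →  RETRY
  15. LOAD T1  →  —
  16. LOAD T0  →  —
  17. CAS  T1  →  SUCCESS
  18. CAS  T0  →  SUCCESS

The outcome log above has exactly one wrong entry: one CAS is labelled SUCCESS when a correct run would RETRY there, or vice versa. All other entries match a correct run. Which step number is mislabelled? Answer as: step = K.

Reference trace:
step 1: T1 LOAD ⇒ load; ctr=1 reg=1
step 2: T1 CAS ⇒ ok; ctr=2 reg=1
step 3: T1 LOAD ⇒ load; ctr=2 reg=2
step 4: T0 LOAD ⇒ load; ctr=2 reg=2
step 5: T0 CAS ⇒ ok; ctr=3 reg=2
step 6: T1 CAS ⇒ retry; ctr=3 reg=2
step 7: T1 LOAD ⇒ load; ctr=3 reg=3
step 8: T1 CAS ⇒ ok; ctr=4 reg=3
step 9: T1 LOAD ⇒ load; ctr=4 reg=4
step 10: T1 CAS ⇒ ok; ctr=5 reg=4
step 11: T1 LOAD ⇒ load; ctr=5 reg=5
step 12: T0 LOAD ⇒ load; ctr=5 reg=5
step 13: T0 CAS ⇒ ok; ctr=6 reg=5
step 14: T1 CAS ⇒ retry; ctr=6 reg=5
step 15: T1 LOAD ⇒ load; ctr=6 reg=6
step 16: T0 LOAD ⇒ load; ctr=6 reg=6
step 17: T1 CAS ⇒ ok; ctr=7 reg=6
step 18: T0 CAS ⇒ retry; ctr=7 reg=6
Flip is step 18.

step = 18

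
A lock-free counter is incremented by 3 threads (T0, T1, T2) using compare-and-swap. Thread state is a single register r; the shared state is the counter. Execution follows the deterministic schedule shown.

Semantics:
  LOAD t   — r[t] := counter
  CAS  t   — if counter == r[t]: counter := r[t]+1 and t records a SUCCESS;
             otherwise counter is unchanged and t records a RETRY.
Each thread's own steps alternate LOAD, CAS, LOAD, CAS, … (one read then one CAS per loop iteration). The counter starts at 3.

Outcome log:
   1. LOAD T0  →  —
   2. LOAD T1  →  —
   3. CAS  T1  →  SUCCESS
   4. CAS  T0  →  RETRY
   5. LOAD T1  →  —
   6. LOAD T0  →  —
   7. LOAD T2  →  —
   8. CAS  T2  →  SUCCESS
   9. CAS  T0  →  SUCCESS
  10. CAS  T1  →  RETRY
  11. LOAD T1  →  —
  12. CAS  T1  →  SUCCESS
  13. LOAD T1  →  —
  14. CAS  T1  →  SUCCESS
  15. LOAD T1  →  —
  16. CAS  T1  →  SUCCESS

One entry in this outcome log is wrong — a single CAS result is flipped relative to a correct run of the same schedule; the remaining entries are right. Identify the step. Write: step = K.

step = 9

Correct run:
[1] T0.load  rd  (counter 3, T0.r 3)
[2] T1.load  rd  (counter 3, T1.r 3)
[3] T1.cas  hit  (counter 4, T1.r 3)
[4] T0.cas  miss  (counter 4, T0.r 3)
[5] T1.load  rd  (counter 4, T1.r 4)
[6] T0.load  rd  (counter 4, T0.r 4)
[7] T2.load  rd  (counter 4, T2.r 4)
[8] T2.cas  hit  (counter 5, T2.r 4)
[9] T0.cas  miss  (counter 5, T0.r 4)
[10] T1.cas  miss  (counter 5, T1.r 4)
[11] T1.load  rd  (counter 5, T1.r 5)
[12] T1.cas  hit  (counter 6, T1.r 5)
[13] T1.load  rd  (counter 6, T1.r 6)
[14] T1.cas  hit  (counter 7, T1.r 6)
[15] T1.load  rd  (counter 7, T1.r 7)
[16] T1.cas  hit  (counter 8, T1.r 7)
Flip is step 9.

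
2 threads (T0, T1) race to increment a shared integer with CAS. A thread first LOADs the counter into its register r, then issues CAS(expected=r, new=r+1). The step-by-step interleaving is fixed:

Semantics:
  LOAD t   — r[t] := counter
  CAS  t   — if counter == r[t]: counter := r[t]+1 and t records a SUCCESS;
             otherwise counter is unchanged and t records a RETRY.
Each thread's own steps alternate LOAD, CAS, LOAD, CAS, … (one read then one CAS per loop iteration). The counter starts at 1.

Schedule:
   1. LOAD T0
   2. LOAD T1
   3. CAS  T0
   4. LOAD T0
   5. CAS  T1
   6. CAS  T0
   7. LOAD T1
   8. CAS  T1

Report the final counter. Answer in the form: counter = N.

counter = 4

[1] T0.load  rd  (counter 1, T0.r 1)
[2] T1.load  rd  (counter 1, T1.r 1)
[3] T0.cas  hit  (counter 2, T0.r 1)
[4] T0.load  rd  (counter 2, T0.r 2)
[5] T1.cas  miss  (counter 2, T1.r 1)
[6] T0.cas  hit  (counter 3, T0.r 2)
[7] T1.load  rd  (counter 3, T1.r 3)
[8] T1.cas  hit  (counter 4, T1.r 3)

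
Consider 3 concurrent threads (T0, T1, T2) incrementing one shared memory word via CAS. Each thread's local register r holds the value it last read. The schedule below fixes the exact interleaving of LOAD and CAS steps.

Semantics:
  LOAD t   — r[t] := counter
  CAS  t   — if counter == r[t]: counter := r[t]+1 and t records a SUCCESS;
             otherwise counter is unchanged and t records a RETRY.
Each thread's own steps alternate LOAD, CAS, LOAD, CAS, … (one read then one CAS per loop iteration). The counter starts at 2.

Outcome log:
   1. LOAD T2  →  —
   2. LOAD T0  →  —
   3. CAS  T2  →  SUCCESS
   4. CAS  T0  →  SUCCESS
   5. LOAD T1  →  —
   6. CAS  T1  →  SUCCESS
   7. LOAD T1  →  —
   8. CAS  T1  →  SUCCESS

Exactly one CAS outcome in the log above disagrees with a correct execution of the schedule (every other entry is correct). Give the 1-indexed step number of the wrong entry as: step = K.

Correct run:
#1 T2 reads 2
#2 T0 reads 2
#3 T2 CAS(2→3) writes; counter now 3
#4 T0 CAS(2→3) fails; counter now 3
#5 T1 reads 3
#6 T1 CAS(3→4) writes; counter now 4
#7 T1 reads 4
#8 T1 CAS(4→5) writes; counter now 5
Log disagrees first at step 4.

step = 4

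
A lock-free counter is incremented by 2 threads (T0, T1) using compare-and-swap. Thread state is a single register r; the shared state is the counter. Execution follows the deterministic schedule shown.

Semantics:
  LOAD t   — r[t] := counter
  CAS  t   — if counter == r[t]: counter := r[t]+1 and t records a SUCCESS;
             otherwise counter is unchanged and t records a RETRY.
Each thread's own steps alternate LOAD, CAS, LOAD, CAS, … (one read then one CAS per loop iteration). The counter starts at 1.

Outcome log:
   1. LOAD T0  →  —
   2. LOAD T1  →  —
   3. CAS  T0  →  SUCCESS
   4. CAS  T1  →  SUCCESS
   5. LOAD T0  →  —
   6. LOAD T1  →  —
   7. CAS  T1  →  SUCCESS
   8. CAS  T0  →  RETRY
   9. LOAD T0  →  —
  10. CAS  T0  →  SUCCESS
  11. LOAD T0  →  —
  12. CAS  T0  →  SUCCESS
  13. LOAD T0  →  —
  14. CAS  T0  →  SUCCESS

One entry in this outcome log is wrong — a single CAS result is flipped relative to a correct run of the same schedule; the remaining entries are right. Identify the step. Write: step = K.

Reference trace:
1. LOAD T0 → mem=1 r[T0]=1 [LOAD]
2. LOAD T1 → mem=1 r[T1]=1 [LOAD]
3. CAS T0 → mem=2 r[T0]=1 [OK]
4. CAS T1 → mem=2 r[T1]=1 [RETRY]
5. LOAD T0 → mem=2 r[T0]=2 [LOAD]
6. LOAD T1 → mem=2 r[T1]=2 [LOAD]
7. CAS T1 → mem=3 r[T1]=2 [OK]
8. CAS T0 → mem=3 r[T0]=2 [RETRY]
9. LOAD T0 → mem=3 r[T0]=3 [LOAD]
10. CAS T0 → mem=4 r[T0]=3 [OK]
11. LOAD T0 → mem=4 r[T0]=4 [LOAD]
12. CAS T0 → mem=5 r[T0]=4 [OK]
13. LOAD T0 → mem=5 r[T0]=5 [LOAD]
14. CAS T0 → mem=6 r[T0]=5 [OK]
Log disagrees first at step 4.

step = 4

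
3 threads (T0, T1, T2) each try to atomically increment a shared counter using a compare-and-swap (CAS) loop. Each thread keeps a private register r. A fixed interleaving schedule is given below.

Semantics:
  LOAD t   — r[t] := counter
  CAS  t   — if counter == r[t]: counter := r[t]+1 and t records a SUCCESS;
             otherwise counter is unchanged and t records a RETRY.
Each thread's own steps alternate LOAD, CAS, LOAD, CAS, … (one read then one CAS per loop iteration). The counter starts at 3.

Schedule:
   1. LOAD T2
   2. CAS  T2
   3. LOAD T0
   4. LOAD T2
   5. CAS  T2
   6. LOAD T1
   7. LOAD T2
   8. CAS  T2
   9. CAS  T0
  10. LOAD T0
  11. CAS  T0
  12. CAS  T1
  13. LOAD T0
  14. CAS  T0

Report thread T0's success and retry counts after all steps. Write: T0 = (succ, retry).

T0 = (2, 1)

#1 T2 reads 3
#2 T2 CAS(3→4) writes; counter now 4
#3 T0 reads 4
#4 T2 reads 4
#5 T2 CAS(4→5) writes; counter now 5
#6 T1 reads 5
#7 T2 reads 5
#8 T2 CAS(5→6) writes; counter now 6
#9 T0 CAS(4→5) fails; counter now 6
#10 T0 reads 6
#11 T0 CAS(6→7) writes; counter now 7
#12 T1 CAS(5→6) fails; counter now 7
#13 T0 reads 7
#14 T0 CAS(7→8) writes; counter now 8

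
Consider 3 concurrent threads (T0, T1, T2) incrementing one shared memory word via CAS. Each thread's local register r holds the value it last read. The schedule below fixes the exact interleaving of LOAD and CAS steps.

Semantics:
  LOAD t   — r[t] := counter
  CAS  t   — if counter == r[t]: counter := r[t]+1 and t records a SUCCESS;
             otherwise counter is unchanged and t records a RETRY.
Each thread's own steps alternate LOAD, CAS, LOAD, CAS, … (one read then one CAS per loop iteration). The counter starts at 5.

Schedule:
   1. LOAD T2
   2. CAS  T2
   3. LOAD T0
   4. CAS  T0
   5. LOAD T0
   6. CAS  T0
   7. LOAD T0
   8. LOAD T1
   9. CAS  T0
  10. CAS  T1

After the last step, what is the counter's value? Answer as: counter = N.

counter = 9

T2 LOAD — after: cnt=5, r=5 — load
T2 CAS — after: cnt=6, r=5 — ok
T0 LOAD — after: cnt=6, r=6 — load
T0 CAS — after: cnt=7, r=6 — ok
T0 LOAD — after: cnt=7, r=7 — load
T0 CAS — after: cnt=8, r=7 — ok
T0 LOAD — after: cnt=8, r=8 — load
T1 LOAD — after: cnt=8, r=8 — load
T0 CAS — after: cnt=9, r=8 — ok
T1 CAS — after: cnt=9, r=8 — retry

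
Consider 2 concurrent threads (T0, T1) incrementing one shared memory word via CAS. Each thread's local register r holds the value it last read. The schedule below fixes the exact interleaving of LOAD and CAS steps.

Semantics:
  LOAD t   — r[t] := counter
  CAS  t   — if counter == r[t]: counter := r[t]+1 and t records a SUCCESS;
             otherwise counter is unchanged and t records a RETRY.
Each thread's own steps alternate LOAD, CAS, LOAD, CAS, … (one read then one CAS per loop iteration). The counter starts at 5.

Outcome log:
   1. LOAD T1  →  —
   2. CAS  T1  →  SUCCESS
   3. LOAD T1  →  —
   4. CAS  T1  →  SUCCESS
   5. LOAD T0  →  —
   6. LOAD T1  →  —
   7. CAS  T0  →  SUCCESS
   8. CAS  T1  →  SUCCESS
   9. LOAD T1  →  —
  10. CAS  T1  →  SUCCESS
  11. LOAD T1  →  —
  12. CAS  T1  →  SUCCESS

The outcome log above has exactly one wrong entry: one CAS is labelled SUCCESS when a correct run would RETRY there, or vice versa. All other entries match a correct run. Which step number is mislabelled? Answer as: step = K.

Correct run:
#1 T1 reads 5
#2 T1 CAS(5→6) writes; counter now 6
#3 T1 reads 6
#4 T1 CAS(6→7) writes; counter now 7
#5 T0 reads 7
#6 T1 reads 7
#7 T0 CAS(7→8) writes; counter now 8
#8 T1 CAS(7→8) fails; counter now 8
#9 T1 reads 8
#10 T1 CAS(8→9) writes; counter now 9
#11 T1 reads 9
#12 T1 CAS(9→10) writes; counter now 10
Flip is step 8.

step = 8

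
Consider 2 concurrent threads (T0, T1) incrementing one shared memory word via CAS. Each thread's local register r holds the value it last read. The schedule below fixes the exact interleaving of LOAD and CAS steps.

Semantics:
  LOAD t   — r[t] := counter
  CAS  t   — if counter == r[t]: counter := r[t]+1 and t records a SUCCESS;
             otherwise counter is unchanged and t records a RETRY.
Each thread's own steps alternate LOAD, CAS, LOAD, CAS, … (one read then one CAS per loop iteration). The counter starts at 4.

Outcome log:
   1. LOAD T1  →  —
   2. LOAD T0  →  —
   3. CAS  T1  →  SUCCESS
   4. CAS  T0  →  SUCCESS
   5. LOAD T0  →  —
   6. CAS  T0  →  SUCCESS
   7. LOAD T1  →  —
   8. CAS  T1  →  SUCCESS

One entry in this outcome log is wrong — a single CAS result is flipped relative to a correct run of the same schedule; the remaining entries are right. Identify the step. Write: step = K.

step = 4

Reference trace:
1. LOAD T1 → mem=4 r[T1]=4 [LOAD]
2. LOAD T0 → mem=4 r[T0]=4 [LOAD]
3. CAS T1 → mem=5 r[T1]=4 [OK]
4. CAS T0 → mem=5 r[T0]=4 [RETRY]
5. LOAD T0 → mem=5 r[T0]=5 [LOAD]
6. CAS T0 → mem=6 r[T0]=5 [OK]
7. LOAD T1 → mem=6 r[T1]=6 [LOAD]
8. CAS T1 → mem=7 r[T1]=6 [OK]
Flip is step 4.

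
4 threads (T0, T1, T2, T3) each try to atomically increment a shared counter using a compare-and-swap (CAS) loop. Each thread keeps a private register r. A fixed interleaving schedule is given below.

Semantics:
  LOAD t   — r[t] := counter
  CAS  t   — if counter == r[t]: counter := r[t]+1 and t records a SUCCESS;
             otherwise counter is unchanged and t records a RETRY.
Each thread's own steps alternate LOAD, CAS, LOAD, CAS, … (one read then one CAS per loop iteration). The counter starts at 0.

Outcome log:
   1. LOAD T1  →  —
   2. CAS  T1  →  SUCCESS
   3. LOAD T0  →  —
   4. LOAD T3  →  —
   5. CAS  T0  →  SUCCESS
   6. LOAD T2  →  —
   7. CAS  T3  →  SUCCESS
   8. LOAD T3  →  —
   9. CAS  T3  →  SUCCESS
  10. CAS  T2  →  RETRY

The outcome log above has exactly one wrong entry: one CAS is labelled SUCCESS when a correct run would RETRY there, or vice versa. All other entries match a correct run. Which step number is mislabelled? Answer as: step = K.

step = 7

Correct run:
   1) LOAD T1:  M=0  r_T1=0
   2) CAS  T1:  M=1  r_T1=0 ✓
   3) LOAD T0:  M=1  r_T0=1
   4) LOAD T3:  M=1  r_T3=1
   5) CAS  T0:  M=2  r_T0=1 ✓
   6) LOAD T2:  M=2  r_T2=2
   7) CAS  T3:  M=2  r_T3=1 ✗
   8) LOAD T3:  M=2  r_T3=2
   9) CAS  T3:  M=3  r_T3=2 ✓
  10) CAS  T2:  M=3  r_T2=2 ✗
Mismatch at 7.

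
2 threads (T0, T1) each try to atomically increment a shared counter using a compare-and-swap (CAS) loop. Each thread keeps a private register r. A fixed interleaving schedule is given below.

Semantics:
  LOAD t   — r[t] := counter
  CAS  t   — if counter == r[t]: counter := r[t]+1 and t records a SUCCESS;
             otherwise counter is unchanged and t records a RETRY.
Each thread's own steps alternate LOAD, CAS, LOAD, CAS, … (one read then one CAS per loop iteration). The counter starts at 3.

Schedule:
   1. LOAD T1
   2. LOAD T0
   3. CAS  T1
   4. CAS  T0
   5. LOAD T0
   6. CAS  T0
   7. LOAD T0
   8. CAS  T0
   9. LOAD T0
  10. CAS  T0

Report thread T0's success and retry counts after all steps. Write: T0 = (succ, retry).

T0 = (3, 1)

   1) LOAD T1:  M=3  r_T1=3
   2) LOAD T0:  M=3  r_T0=3
   3) CAS  T1:  M=4  r_T1=3 ✓
   4) CAS  T0:  M=4  r_T0=3 ✗
   5) LOAD T0:  M=4  r_T0=4
   6) CAS  T0:  M=5  r_T0=4 ✓
   7) LOAD T0:  M=5  r_T0=5
   8) CAS  T0:  M=6  r_T0=5 ✓
   9) LOAD T0:  M=6  r_T0=6
  10) CAS  T0:  M=7  r_T0=6 ✓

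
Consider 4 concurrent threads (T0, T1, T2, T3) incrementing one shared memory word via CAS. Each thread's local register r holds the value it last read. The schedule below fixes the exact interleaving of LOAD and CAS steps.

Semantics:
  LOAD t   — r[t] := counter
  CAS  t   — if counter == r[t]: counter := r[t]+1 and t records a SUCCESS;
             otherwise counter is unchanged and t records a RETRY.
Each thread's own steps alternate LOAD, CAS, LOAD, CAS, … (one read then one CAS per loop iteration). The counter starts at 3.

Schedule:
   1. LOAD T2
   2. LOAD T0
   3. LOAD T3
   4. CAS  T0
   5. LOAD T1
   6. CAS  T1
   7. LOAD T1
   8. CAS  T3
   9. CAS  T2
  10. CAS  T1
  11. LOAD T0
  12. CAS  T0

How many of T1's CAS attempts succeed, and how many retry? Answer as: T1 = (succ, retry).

#1 T2 reads 3
#2 T0 reads 3
#3 T3 reads 3
#4 T0 CAS(3→4) writes; counter now 4
#5 T1 reads 4
#6 T1 CAS(4→5) writes; counter now 5
#7 T1 reads 5
#8 T3 CAS(3→4) fails; counter now 5
#9 T2 CAS(3→4) fails; counter now 5
#10 T1 CAS(5→6) writes; counter now 6
#11 T0 reads 6
#12 T0 CAS(6→7) writes; counter now 7

T1 = (2, 0)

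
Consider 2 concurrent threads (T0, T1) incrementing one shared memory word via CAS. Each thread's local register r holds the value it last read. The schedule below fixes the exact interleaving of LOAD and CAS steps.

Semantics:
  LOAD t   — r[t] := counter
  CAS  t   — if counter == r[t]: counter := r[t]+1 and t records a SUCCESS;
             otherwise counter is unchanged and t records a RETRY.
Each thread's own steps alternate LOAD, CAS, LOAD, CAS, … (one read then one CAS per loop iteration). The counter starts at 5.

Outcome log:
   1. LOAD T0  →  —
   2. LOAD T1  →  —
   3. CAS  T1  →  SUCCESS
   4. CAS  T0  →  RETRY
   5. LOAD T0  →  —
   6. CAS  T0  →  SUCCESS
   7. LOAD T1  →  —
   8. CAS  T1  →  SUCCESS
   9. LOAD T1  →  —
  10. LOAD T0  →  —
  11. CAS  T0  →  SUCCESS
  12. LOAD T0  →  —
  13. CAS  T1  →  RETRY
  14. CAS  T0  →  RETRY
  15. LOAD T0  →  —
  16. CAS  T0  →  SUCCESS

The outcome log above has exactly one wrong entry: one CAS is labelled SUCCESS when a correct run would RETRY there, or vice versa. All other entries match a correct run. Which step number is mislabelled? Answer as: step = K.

Re-executing:
1. LOAD T0 → mem=5 r[T0]=5 [LOAD]
2. LOAD T1 → mem=5 r[T1]=5 [LOAD]
3. CAS T1 → mem=6 r[T1]=5 [OK]
4. CAS T0 → mem=6 r[T0]=5 [RETRY]
5. LOAD T0 → mem=6 r[T0]=6 [LOAD]
6. CAS T0 → mem=7 r[T0]=6 [OK]
7. LOAD T1 → mem=7 r[T1]=7 [LOAD]
8. CAS T1 → mem=8 r[T1]=7 [OK]
9. LOAD T1 → mem=8 r[T1]=8 [LOAD]
10. LOAD T0 → mem=8 r[T0]=8 [LOAD]
11. CAS T0 → mem=9 r[T0]=8 [OK]
12. LOAD T0 → mem=9 r[T0]=9 [LOAD]
13. CAS T1 → mem=9 r[T1]=8 [RETRY]
14. CAS T0 → mem=10 r[T0]=9 [OK]
15. LOAD T0 → mem=10 r[T0]=10 [LOAD]
16. CAS T0 → mem=11 r[T0]=10 [OK]
Mismatch at 14.

step = 14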